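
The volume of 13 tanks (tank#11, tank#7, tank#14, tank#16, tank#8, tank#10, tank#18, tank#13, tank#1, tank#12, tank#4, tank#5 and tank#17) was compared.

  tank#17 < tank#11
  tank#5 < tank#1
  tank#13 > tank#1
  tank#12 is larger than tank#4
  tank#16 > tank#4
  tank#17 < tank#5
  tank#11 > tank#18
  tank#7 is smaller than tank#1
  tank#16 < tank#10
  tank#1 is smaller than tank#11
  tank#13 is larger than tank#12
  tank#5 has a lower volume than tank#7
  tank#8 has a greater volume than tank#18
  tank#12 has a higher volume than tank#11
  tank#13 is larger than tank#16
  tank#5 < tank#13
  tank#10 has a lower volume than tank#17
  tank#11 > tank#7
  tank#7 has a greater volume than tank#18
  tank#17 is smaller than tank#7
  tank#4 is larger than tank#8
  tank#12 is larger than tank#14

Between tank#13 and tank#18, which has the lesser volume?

tank#18

tank#18 < tank#8 and tank#8 < tank#4 give tank#18 < tank#4.
With tank#4 < tank#16: tank#18 < tank#8 < tank#4 < tank#16.
With tank#16 < tank#10: tank#18 < tank#8 < tank#4 < tank#16 < tank#10.
Then tank#10 < tank#17 extends the chain to tank#17.
With tank#17 < tank#5: tank#18 < tank#8 < tank#4 < tank#16 < tank#10 < tank#17 < tank#5.
With tank#5 < tank#7: tank#18 < tank#8 < tank#4 < tank#16 < tank#10 < tank#17 < tank#5 < tank#7.
Then tank#7 < tank#1 extends the chain to tank#1.
With tank#1 < tank#11: tank#18 < tank#8 < tank#4 < tank#16 < tank#10 < tank#17 < tank#5 < tank#7 < tank#1 < tank#11.
Then tank#11 < tank#12 extends the chain to tank#12.
With tank#12 < tank#13: tank#18 < tank#8 < tank#4 < tank#16 < tank#10 < tank#17 < tank#5 < tank#7 < tank#1 < tank#11 < tank#12 < tank#13.
So tank#18 < tank#13; tank#18 is the smaller of the two.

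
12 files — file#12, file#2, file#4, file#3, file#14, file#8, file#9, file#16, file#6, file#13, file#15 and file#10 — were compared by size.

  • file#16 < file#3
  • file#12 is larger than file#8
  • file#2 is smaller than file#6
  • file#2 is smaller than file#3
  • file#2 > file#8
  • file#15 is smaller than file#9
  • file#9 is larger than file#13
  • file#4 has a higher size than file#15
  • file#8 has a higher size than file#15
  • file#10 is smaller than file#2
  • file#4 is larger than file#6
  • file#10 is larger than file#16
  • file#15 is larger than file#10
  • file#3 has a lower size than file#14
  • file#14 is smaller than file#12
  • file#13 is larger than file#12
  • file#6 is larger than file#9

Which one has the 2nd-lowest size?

Chaining the given pairs: file#16 < file#10 < file#15 < file#8 < file#2 < file#3 < file#14 < file#12 < file#13 < file#9 < file#6 < file#4.
Counting 2 from the smallest end gives file#10.

file#10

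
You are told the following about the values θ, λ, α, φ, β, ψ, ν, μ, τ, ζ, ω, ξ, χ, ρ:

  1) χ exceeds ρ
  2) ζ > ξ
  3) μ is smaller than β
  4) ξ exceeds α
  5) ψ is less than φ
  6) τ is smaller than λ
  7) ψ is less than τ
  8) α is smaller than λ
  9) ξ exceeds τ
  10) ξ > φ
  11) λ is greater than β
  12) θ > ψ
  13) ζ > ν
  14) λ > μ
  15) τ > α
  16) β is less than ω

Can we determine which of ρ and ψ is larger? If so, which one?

Following every chain through ψ: above ψ we get φ, τ, θ, ξ, λ, ζ.
ρ is not reached, and no chain runs the other way from ρ to ψ.
So the given relations leave the order of ψ and ρ undetermined.

undetermined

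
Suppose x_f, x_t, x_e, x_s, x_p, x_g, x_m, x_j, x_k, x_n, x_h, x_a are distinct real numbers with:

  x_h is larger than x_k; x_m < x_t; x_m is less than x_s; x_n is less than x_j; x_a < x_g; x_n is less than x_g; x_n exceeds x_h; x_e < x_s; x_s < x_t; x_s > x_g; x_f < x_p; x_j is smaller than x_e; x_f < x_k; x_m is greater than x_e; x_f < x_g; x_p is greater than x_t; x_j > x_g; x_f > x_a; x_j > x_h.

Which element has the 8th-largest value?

The consecutive relations fix a unique order: x_a < x_f < x_k < x_h < x_n < x_g < x_j < x_e < x_m < x_s < x_t < x_p.
Counting 8 from the largest end gives x_n.

x_n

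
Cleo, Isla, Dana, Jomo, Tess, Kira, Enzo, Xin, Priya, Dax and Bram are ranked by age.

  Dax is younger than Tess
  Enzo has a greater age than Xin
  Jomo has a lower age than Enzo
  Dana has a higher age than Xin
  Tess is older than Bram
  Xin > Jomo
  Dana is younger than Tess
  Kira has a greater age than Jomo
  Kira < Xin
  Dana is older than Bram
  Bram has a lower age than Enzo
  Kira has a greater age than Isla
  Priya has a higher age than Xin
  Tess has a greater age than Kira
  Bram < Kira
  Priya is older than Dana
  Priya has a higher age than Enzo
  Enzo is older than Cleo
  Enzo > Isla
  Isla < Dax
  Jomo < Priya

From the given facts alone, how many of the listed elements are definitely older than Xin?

4

The elements the relations force above Xin are Dana, Enzo, Priya, Tess — no chain reaches any other.
That is 4.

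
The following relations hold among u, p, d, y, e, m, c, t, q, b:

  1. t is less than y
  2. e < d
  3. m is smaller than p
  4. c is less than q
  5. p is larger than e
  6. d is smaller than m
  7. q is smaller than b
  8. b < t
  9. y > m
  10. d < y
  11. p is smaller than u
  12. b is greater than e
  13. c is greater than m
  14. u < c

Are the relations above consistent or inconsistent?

Every relation is compatible with e < d < m < p < u < c < q < b < t < y; the set is consistent.

consistent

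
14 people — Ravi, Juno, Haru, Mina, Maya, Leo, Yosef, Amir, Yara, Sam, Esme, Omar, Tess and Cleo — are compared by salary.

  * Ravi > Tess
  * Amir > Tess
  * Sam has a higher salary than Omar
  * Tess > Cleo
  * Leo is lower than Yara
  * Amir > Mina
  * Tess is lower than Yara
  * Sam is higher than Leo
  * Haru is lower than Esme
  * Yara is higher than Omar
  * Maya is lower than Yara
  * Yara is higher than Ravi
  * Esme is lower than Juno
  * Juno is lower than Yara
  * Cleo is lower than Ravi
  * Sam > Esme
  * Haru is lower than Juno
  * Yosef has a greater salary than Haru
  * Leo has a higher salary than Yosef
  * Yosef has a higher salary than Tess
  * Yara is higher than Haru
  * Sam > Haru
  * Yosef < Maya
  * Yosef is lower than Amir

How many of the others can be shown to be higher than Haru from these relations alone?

From Haru the given relations immediately reach Esme, Yosef, Sam, Juno, Yara.
From those, Leo, Maya, Amir — 8 in total.
No other element is forced above Haru by the given relations, so the count is 8.

8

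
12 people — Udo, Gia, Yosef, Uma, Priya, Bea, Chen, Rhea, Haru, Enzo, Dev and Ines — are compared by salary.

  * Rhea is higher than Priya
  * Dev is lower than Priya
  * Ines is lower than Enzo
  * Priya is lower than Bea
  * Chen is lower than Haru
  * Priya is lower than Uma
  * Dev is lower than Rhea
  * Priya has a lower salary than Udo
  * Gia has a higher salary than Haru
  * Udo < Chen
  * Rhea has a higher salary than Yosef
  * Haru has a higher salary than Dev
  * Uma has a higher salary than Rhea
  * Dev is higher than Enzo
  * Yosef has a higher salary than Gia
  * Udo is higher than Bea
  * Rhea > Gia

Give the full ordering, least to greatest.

Ines < Enzo < Dev < Priya < Bea < Udo < Chen < Haru < Gia < Yosef < Rhea < Uma

The consecutive links are each given: Ines < Enzo; Enzo < Dev; Dev < Priya; Priya < Bea; Bea < Udo; Udo < Chen; Chen < Haru; Haru < Gia; Gia < Yosef; Yosef < Rhea; Rhea < Uma.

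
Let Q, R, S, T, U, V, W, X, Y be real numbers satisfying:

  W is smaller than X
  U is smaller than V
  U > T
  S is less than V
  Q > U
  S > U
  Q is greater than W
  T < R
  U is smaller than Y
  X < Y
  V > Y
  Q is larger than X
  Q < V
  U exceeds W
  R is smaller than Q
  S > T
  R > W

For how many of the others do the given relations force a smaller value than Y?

4

From Y the given relations immediately reach U, X.
From those, W, T — 4 in total.
Nothing else is reachable below Y; 4 in all.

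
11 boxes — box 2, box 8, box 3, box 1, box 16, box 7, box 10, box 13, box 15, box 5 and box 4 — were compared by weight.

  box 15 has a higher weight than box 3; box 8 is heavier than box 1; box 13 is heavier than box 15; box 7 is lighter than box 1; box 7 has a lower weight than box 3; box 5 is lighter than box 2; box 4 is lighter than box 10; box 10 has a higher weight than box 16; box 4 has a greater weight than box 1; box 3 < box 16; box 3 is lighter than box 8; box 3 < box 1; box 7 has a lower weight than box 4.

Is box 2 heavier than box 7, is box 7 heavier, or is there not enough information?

undetermined

Following every chain through box 7: above box 7 we get box 3, box 15, box 16, box 1, box 8, box 4, box 10, box 13.
box 2 is not reached, and no chain runs the other way from box 2 to box 7.
So the given relations leave the order of box 7 and box 2 undetermined.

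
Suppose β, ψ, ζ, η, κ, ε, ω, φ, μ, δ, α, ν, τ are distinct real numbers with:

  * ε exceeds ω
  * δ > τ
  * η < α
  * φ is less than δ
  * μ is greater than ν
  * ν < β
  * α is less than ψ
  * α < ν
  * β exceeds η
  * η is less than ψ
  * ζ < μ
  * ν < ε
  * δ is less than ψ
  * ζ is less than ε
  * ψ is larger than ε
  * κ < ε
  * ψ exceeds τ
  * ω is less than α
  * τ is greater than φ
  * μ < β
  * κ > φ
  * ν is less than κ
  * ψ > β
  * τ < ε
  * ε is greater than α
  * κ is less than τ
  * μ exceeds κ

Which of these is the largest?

ω is not greatest since ω < ε; η is not greatest since η < α; ζ is not greatest since ζ < ε; α is not greatest since α < ψ; φ is not greatest since φ < κ; ν is not greatest since ν < β; κ is not greatest since κ < ε; τ is not greatest since τ < ψ; ε is not greatest since ε < ψ; μ is not greatest since μ < β; β is not greatest since β < ψ; δ is not greatest since δ < ψ.
Only ψ has nothing above it, so ψ is the largest.

ψ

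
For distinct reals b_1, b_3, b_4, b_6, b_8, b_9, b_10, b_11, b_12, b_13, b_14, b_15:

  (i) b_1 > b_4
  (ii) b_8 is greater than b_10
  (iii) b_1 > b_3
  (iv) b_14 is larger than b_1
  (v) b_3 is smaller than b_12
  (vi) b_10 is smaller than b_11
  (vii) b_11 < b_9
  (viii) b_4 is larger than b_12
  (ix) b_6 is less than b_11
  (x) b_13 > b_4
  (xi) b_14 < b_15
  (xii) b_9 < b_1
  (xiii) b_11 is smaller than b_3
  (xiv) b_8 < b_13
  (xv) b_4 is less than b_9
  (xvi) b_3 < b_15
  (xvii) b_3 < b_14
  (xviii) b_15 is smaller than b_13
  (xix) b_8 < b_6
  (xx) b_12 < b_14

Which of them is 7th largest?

The consecutive relations fix a unique order: b_10 < b_8 < b_6 < b_11 < b_3 < b_12 < b_4 < b_9 < b_1 < b_14 < b_15 < b_13.
The 7th largest is b_12.

b_12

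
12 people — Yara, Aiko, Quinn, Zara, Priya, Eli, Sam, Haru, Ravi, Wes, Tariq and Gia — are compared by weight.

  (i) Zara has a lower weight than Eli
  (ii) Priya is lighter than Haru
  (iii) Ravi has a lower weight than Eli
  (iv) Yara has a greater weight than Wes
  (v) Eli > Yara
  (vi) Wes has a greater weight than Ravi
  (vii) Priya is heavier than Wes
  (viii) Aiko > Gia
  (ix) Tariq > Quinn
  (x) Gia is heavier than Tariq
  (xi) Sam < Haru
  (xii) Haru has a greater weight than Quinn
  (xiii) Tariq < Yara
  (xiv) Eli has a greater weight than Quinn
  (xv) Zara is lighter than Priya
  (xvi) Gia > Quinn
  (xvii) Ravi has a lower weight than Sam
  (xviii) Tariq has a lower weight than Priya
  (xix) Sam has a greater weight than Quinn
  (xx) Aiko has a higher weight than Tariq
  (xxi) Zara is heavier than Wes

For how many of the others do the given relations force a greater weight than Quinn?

From Quinn the given relations immediately reach Sam, Tariq, Eli, Gia, Haru.
From those, Yara, Priya, Aiko — 8 in total.
Nothing else is reachable above Quinn; 8 in all.

8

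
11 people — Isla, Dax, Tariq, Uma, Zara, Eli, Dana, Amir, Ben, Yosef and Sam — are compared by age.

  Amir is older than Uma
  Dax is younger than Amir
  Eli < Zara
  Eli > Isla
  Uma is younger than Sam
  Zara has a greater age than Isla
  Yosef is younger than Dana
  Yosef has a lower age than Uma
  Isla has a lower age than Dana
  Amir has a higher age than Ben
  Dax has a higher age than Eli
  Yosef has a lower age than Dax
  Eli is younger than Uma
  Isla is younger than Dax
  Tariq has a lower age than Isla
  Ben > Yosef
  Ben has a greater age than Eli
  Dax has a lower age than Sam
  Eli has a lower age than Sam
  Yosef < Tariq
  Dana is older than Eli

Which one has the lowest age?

Yosef

Chaining upward from Yosef: directly above it, Tariq, Dax, Uma, Ben, Dana; then Isla, Amir, Sam; then Eli, Zara.
That covers every other element, and nothing is given below Yosef, so Yosef is the lowest age.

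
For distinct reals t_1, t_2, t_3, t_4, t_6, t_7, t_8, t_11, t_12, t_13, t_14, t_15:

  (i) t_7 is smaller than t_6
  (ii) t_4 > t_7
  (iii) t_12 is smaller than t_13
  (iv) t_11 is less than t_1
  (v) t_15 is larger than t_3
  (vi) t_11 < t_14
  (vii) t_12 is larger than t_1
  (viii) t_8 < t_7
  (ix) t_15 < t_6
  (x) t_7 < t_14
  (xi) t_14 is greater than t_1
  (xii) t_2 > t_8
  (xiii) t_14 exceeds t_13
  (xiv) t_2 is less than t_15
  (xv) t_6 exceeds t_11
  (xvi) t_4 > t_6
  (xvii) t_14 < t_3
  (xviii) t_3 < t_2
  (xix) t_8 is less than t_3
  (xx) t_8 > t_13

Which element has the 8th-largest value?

t_8

Chaining the given pairs: t_11 < t_1 < t_12 < t_13 < t_8 < t_7 < t_14 < t_3 < t_2 < t_15 < t_6 < t_4.
Counting 8 from the largest end gives t_8.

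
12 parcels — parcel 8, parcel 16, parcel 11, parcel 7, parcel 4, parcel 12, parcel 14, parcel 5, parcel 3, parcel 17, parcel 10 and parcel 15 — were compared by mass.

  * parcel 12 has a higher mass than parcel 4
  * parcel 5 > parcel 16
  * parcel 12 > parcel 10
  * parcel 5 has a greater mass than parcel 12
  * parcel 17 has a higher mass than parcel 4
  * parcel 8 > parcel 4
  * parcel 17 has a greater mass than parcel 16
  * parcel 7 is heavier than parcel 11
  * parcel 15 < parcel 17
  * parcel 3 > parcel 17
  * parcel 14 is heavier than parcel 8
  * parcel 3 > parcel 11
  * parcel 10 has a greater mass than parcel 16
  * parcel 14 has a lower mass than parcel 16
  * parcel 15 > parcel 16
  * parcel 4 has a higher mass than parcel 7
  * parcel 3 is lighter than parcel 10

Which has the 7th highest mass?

parcel 16

Chaining the given pairs: parcel 11 < parcel 7 < parcel 4 < parcel 8 < parcel 14 < parcel 16 < parcel 15 < parcel 17 < parcel 3 < parcel 10 < parcel 12 < parcel 5.
The 7th largest is parcel 16.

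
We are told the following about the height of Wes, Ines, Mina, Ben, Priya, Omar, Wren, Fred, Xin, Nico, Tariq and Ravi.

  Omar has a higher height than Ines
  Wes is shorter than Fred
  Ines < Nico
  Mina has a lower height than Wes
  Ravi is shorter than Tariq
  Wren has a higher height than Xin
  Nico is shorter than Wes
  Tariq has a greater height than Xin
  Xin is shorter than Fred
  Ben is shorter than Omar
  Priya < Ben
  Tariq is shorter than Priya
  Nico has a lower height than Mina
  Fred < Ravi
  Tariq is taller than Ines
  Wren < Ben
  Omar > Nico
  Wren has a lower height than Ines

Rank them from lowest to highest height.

The consecutive links are each given: Xin < Wren; Wren < Ines; Ines < Nico; Nico < Mina; Mina < Wes; Wes < Fred; Fred < Ravi; Ravi < Tariq; Tariq < Priya; Priya < Ben; Ben < Omar.

Xin < Wren < Ines < Nico < Mina < Wes < Fred < Ravi < Tariq < Priya < Ben < Omar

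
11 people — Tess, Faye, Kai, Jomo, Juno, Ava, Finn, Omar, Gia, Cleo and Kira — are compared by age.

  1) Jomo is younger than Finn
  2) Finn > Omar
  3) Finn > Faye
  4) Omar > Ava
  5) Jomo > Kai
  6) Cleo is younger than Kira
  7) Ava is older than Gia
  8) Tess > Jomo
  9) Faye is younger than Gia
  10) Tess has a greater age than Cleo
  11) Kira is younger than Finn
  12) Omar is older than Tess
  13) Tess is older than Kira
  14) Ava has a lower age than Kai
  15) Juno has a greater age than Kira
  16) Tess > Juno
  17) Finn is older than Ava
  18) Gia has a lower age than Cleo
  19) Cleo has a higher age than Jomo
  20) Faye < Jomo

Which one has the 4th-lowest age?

Chaining the given pairs: Faye < Gia < Ava < Kai < Jomo < Cleo < Kira < Juno < Tess < Omar < Finn.
The 4th smallest is Kai.

Kai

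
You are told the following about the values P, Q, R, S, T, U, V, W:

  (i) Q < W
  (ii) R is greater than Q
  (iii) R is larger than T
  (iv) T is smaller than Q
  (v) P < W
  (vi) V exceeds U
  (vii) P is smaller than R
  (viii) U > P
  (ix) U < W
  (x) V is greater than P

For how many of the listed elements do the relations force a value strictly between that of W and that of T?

1

The relations place T below W. An element lies strictly between them when it is forced above T and also forced below W.
Above T: {Q, R}. Below W: {P, U, Q}.
Intersection: {Q} — 1.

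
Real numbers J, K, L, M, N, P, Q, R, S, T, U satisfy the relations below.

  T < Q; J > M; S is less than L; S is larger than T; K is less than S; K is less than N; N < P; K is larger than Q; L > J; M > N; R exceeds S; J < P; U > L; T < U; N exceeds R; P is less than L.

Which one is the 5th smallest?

The consecutive relations fix a unique order: T < Q < K < S < R < N < M < J < P < L < U.
The 5th smallest is R.

R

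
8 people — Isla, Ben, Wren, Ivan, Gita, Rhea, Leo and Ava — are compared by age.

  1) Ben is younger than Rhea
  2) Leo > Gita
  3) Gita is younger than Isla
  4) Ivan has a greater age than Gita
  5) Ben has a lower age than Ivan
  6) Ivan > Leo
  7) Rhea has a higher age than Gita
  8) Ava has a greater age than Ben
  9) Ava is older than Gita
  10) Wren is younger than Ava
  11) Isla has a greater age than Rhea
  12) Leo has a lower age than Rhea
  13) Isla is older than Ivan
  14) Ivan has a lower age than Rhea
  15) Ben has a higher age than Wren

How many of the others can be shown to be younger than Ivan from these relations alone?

4

The elements the relations force below Ivan are Gita, Wren, Ben, Leo — no chain reaches any other.
That is 4.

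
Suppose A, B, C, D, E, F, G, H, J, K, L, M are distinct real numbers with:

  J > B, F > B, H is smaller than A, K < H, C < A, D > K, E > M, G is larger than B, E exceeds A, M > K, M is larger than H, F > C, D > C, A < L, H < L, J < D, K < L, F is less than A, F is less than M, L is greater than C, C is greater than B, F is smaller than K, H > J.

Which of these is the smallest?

C is not least since B < C; J is not least since B < J; F is not least since C < F; K is not least since F < K; D is not least since J < D; H is not least since K < H; M is not least since F < M; A is not least since H < A; L is not least since K < L; E is not least since M < E; G is not least since B < G.
Only B has nothing below it, so B is the smallest.

B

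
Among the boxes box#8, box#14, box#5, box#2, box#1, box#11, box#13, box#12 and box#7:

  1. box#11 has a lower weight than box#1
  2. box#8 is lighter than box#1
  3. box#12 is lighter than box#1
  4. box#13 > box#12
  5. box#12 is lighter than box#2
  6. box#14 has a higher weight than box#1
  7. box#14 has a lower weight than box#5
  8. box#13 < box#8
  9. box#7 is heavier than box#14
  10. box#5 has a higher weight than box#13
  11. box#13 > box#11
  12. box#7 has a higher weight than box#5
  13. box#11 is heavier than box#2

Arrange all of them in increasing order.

The consecutive links are each given: box#12 < box#2; box#2 < box#11; box#11 < box#13; box#13 < box#8; box#8 < box#1; box#1 < box#14; box#14 < box#5; box#5 < box#7.

box#12 < box#2 < box#11 < box#13 < box#8 < box#1 < box#14 < box#5 < box#7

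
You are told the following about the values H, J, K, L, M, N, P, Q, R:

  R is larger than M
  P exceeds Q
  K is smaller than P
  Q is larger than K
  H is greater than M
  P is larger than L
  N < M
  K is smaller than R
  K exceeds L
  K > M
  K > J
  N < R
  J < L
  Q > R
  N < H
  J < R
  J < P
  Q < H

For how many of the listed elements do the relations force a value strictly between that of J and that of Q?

3

The relations place J below Q. An element lies strictly between them when it is forced above J and also forced below Q.
Above J: {L, K, R, P, H}. Below Q: {N, L, M, K, R}.
Intersection: {L, K, R} — 3.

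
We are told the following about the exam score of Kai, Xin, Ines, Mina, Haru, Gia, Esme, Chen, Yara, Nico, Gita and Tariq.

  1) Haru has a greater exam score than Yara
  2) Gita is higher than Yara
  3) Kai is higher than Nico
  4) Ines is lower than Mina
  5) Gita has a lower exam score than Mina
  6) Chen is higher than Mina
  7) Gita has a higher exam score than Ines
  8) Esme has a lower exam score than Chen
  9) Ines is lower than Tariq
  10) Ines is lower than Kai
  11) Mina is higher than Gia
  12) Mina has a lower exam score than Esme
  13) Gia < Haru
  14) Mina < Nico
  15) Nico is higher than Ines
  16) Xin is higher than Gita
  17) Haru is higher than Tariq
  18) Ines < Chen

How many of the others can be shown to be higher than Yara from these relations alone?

8

Directly above Yara: Gita, Haru.
One step further: Mina, Xin (4 so far).
One step further: Esme, Nico, Chen (7 so far).
One step further: Kai (8 so far).
No other element is forced above Yara by the given relations, so the count is 8.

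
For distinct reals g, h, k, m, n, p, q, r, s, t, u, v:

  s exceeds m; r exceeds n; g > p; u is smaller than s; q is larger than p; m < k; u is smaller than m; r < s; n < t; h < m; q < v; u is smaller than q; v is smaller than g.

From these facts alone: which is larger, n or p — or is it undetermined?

Following every chain through p: above p we get q, v, g.
n is not reached, and no chain runs the other way from n to p.
So the given relations leave the order of p and n undetermined.

undetermined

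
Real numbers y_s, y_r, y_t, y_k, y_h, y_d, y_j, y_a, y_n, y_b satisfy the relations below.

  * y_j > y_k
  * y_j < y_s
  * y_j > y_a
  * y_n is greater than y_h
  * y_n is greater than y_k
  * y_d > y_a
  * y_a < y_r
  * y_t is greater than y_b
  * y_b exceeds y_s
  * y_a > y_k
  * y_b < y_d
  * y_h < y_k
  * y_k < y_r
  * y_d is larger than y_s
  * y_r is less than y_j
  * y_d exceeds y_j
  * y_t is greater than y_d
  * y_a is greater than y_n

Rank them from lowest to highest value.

y_h < y_k < y_n < y_a < y_r < y_j < y_s < y_b < y_d < y_t

The consecutive links are each given: y_h < y_k; y_k < y_n; y_n < y_a; y_a < y_r; y_r < y_j; y_j < y_s; y_s < y_b; y_b < y_d; y_d < y_t.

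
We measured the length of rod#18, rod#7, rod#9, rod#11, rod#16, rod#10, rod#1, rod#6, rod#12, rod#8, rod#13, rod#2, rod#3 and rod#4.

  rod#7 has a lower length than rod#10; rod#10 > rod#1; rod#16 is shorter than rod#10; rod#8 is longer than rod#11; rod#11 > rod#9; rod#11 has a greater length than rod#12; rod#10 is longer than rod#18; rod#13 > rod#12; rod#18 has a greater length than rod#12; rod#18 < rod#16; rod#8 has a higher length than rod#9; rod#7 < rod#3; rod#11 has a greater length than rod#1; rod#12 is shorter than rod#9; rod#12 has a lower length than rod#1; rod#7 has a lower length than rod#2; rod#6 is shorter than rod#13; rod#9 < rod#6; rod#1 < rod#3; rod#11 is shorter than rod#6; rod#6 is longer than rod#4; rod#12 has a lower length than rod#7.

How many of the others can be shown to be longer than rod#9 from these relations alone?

The elements the relations force above rod#9 are rod#11, rod#8, rod#6, rod#13 — no chain reaches any other.
That is 4.

4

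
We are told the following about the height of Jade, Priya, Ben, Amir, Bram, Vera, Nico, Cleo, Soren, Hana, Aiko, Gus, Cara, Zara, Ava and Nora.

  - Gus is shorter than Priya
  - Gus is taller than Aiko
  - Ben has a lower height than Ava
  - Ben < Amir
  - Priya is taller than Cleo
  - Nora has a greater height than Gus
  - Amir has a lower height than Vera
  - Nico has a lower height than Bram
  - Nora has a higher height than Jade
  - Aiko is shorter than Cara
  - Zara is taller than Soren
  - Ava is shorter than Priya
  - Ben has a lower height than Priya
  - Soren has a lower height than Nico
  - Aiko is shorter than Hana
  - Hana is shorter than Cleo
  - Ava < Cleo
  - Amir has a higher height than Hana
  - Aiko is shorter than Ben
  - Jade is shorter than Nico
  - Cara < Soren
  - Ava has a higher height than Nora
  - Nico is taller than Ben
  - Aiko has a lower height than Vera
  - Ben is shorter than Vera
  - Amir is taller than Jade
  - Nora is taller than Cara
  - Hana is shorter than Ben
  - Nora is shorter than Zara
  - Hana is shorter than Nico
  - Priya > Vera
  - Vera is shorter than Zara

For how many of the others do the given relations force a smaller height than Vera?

The elements the relations force below Vera are Aiko, Jade, Hana, Ben, Amir — no chain reaches any other.
That is 5.

5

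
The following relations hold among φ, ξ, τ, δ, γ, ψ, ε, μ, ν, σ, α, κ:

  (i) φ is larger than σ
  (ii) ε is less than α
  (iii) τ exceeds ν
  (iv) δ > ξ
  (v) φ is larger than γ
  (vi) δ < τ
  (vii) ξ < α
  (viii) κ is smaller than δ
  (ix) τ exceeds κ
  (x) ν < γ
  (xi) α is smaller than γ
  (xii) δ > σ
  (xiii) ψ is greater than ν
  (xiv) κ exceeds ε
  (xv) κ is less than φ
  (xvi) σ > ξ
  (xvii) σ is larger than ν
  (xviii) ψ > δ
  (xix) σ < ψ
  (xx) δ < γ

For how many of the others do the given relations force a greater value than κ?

5

Directly above κ: δ, τ, φ.
One step further: ψ, γ (5 so far).
No other element is forced above κ by the given relations, so the count is 5.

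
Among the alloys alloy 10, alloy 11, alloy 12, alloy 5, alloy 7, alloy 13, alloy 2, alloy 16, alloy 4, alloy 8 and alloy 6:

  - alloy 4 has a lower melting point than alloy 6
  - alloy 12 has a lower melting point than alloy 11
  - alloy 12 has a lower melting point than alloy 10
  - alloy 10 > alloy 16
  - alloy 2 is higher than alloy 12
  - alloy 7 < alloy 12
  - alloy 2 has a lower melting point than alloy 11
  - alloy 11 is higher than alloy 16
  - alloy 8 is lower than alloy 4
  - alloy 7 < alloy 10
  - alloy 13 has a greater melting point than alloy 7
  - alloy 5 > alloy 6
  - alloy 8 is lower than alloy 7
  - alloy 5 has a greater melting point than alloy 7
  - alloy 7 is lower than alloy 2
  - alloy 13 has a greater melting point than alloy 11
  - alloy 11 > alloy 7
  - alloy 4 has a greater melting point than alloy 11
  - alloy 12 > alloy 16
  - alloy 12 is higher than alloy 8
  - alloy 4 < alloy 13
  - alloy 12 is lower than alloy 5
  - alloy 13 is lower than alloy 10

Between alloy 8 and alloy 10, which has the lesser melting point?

alloy 8

alloy 8 < alloy 7 and alloy 7 < alloy 12 give alloy 8 < alloy 12.
With alloy 12 < alloy 2: alloy 8 < alloy 7 < alloy 12 < alloy 2.
Then alloy 2 < alloy 11 extends the chain to alloy 11.
Then alloy 11 < alloy 4 extends the chain to alloy 4.
With alloy 4 < alloy 13: alloy 8 < alloy 7 < alloy 12 < alloy 2 < alloy 11 < alloy 4 < alloy 13.
Then alloy 13 < alloy 10 extends the chain to alloy 10.
So alloy 8 < alloy 10; alloy 8 is the lower of the two.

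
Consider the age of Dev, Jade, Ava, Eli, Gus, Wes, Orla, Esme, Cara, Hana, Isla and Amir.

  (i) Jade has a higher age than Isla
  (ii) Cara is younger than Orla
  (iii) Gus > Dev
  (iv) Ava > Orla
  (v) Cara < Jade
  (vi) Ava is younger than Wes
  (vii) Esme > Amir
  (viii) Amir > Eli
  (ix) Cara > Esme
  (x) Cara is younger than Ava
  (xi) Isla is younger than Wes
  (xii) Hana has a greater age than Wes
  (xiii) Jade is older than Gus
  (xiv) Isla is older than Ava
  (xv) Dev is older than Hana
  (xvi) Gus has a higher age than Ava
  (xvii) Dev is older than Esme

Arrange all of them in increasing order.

Eli < Amir < Esme < Cara < Orla < Ava < Isla < Wes < Hana < Dev < Gus < Jade

Each adjacent pair is fixed by a given relation: Eli < Amir; Amir < Esme; Esme < Cara; Cara < Orla; Orla < Ava; Ava < Isla; Isla < Wes; Wes < Hana; Hana < Dev; Dev < Gus; Gus < Jade. Chaining them end to end gives the full order.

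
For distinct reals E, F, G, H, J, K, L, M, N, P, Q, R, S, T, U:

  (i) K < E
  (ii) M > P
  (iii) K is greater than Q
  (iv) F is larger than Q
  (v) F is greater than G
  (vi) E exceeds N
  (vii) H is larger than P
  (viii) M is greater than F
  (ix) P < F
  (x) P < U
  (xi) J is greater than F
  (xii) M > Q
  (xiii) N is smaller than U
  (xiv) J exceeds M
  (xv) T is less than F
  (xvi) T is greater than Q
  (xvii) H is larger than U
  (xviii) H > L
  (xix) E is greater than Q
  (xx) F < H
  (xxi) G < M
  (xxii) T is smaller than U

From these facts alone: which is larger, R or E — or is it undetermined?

undetermined

Following every chain through E: below E we get Q, K, N.
R is not reached, and no chain runs the other way from R to E.
So the given relations leave the order of E and R undetermined.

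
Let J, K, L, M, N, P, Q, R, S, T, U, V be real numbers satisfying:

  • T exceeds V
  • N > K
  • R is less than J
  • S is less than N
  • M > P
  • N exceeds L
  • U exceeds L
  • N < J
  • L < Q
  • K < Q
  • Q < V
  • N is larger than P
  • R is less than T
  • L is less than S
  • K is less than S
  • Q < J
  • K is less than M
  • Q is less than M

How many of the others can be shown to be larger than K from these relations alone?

The elements the relations force above K are Q, V, S, T, M, N, J — no chain reaches any other.
That is 7.

7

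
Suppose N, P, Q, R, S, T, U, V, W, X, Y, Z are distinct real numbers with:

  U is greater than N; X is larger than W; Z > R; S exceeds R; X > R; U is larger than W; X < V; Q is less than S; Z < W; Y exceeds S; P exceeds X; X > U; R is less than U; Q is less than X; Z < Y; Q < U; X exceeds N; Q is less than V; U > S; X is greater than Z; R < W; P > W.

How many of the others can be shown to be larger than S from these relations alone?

5

Directly above S: Y, U.
One step further: X (3 so far).
One step further: P, V (5 so far).
Nothing else is reachable above S; 5 in all.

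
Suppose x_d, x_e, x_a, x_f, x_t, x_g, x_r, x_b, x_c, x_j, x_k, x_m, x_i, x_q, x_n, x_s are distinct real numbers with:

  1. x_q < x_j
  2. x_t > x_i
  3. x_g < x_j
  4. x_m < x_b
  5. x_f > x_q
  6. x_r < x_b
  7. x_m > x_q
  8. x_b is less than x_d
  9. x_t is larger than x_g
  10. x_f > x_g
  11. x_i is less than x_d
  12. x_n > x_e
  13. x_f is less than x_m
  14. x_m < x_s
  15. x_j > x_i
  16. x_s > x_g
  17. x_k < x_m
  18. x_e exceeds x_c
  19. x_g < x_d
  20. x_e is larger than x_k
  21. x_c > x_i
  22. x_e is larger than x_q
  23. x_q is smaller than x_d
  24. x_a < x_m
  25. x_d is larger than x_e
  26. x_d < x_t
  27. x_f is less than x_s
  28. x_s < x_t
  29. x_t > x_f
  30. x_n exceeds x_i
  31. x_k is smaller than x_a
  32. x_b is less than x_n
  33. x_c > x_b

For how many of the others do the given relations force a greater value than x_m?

7

The elements the relations force above x_m are x_b, x_c, x_e, x_s, x_d, x_n, x_t — no chain reaches any other.
That is 7.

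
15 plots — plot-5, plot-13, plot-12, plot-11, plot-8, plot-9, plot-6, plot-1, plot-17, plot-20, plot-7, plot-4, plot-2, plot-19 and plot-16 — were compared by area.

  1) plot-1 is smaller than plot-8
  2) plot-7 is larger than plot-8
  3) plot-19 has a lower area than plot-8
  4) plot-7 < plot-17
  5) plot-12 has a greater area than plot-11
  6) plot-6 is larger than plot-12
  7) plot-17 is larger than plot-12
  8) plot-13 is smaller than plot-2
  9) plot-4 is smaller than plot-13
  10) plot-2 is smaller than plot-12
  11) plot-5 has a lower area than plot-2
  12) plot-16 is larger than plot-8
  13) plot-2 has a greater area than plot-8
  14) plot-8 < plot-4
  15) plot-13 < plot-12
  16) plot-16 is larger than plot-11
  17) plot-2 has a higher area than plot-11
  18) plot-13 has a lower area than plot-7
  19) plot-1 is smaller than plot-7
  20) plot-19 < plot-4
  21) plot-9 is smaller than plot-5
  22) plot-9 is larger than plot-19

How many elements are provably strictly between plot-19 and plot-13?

The relations place plot-19 below plot-13. An element lies strictly between them when it is forced above plot-19 and also forced below plot-13.
Above plot-19: {plot-9, plot-8, plot-4, plot-5, plot-7, plot-16, plot-2, plot-12, plot-6, plot-17}. Below plot-13: {plot-1, plot-8, plot-4}.
Intersection: {plot-8, plot-4} — 2.

2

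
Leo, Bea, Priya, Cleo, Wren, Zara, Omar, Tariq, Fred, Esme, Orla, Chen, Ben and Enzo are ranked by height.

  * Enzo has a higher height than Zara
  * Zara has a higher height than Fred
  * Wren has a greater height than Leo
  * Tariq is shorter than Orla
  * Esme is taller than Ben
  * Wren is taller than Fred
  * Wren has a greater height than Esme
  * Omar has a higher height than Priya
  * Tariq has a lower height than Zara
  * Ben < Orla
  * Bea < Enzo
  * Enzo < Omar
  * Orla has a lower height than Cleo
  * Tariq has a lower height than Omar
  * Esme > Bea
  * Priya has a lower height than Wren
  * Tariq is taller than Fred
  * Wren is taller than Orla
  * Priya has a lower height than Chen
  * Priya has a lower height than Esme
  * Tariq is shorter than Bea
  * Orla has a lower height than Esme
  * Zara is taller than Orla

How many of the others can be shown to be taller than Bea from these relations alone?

4

From Bea the given relations immediately reach Esme, Enzo.
From those, Wren, Omar — 4 in total.
No other element is forced above Bea by the given relations, so the count is 4.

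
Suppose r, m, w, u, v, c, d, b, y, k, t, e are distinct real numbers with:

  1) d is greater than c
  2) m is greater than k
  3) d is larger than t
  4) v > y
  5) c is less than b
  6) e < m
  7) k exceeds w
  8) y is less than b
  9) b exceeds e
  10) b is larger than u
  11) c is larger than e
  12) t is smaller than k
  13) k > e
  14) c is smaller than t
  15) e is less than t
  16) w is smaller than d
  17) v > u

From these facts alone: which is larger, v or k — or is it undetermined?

Following every chain through k: above k we get m; below k we get e, c, w, t.
v is not reached, and no chain runs the other way from v to k.
So the given relations leave the order of k and v undetermined.

undetermined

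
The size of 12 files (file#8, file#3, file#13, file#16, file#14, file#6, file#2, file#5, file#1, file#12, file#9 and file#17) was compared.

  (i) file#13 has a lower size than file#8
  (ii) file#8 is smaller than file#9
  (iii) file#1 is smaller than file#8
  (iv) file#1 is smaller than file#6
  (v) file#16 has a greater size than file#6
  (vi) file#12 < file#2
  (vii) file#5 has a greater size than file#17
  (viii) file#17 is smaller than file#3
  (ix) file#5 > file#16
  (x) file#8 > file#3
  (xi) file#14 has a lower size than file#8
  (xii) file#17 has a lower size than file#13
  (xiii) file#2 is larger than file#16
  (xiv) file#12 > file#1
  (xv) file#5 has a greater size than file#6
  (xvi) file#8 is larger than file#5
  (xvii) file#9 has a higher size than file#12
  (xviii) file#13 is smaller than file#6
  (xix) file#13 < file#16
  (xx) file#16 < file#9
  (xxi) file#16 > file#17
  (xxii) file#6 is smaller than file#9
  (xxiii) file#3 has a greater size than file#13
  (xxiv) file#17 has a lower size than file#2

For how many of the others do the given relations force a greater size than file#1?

7

Directly above file#1: file#12, file#6, file#8.
One step further: file#16, file#2, file#5, file#9 (7 so far).
Nothing else is reachable above file#1; 7 in all.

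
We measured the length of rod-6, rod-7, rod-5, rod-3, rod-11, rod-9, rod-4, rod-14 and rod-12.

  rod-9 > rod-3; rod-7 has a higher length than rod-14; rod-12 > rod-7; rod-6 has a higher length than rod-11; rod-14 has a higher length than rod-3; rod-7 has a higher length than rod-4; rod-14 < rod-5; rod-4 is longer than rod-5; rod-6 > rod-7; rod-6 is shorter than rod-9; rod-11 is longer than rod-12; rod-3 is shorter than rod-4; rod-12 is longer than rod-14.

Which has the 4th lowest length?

Piecing the relations together gives one ordering: rod-3 < rod-14 < rod-5 < rod-4 < rod-7 < rod-12 < rod-11 < rod-6 < rod-9.
Counting 4 from the smallest end gives rod-4.

rod-4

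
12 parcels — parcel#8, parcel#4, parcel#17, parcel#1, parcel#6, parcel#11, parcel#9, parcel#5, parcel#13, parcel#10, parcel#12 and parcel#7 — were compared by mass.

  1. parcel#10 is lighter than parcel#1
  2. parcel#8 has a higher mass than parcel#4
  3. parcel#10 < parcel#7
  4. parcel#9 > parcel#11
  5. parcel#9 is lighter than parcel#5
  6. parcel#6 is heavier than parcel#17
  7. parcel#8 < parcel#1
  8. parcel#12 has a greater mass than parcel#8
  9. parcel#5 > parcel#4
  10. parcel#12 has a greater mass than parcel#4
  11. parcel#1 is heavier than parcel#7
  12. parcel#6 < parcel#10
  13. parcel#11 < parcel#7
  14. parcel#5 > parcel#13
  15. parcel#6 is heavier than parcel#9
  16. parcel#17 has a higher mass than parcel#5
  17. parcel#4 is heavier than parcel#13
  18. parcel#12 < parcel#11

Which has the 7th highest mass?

parcel#9

Piecing the relations together gives one ordering: parcel#13 < parcel#4 < parcel#8 < parcel#12 < parcel#11 < parcel#9 < parcel#5 < parcel#17 < parcel#6 < parcel#10 < parcel#7 < parcel#1.
Counting 7 from the largest end gives parcel#9.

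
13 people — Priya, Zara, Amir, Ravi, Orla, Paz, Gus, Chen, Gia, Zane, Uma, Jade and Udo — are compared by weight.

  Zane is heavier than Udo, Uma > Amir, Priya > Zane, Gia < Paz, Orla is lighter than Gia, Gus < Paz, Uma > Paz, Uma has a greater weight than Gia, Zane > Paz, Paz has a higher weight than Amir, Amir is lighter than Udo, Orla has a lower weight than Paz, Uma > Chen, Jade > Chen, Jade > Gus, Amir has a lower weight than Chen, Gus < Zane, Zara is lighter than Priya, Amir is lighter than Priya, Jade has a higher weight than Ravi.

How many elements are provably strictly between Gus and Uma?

Chaining upward from Gus reaches: Jade, Paz, Zane, Priya.
Chaining downward from Uma reaches: Amir, Orla, Chen, Gia, Paz.
Strictly between Gus and Uma are those in both lists: Paz — 1 element.

1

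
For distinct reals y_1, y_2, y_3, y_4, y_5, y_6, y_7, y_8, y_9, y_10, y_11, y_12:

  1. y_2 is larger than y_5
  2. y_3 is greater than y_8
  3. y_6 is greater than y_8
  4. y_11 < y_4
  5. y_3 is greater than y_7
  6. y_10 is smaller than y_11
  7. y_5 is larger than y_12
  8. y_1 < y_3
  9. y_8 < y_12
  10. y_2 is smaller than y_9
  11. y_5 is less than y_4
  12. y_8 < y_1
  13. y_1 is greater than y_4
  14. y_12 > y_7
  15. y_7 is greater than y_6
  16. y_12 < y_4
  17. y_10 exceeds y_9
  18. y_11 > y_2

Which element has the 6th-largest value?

Chaining the given pairs: y_8 < y_6 < y_7 < y_12 < y_5 < y_2 < y_9 < y_10 < y_11 < y_4 < y_1 < y_3.
The 6th largest is y_9.

y_9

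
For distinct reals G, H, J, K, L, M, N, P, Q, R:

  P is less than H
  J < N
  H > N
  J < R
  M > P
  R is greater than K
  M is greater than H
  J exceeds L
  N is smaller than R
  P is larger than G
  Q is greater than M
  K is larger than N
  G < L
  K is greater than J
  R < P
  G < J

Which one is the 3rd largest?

The consecutive relations fix a unique order: G < L < J < N < K < R < P < H < M < Q.
The 3rd largest is H.

H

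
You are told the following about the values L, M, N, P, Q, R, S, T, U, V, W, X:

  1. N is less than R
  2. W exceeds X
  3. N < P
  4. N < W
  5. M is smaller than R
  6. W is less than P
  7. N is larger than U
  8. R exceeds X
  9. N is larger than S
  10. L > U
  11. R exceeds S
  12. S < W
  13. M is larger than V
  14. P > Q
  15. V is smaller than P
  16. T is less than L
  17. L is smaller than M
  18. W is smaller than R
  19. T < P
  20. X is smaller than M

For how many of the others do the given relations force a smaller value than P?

The elements the relations force below P are S, U, N, T, Q, V, X, W — no chain reaches any other.
That is 8.

8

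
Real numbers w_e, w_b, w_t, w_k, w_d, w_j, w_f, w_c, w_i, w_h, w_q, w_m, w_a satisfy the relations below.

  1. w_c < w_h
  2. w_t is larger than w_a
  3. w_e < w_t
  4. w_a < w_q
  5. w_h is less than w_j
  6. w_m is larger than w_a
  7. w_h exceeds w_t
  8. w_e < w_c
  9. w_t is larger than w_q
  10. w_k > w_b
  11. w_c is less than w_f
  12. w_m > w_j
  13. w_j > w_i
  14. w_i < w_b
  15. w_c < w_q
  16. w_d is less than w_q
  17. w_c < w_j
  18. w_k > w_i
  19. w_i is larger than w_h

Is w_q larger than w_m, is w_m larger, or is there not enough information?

The relevant relations are w_q < w_t; w_t < w_h; w_h < w_i; w_i < w_j; w_j < w_m.
Together: w_q < w_t < w_h < w_i < w_j < w_m.
So w_m is larger.

w_m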